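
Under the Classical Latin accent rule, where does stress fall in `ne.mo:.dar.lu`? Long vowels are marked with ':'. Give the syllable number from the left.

3

Classical Latin: stress the penult if heavy (long vowel or closed), else the antepenult.
Weights: 2 mo: H, 3 dar H, 4 lu L.
The penult (syllable 3, dar) is heavy, so it takes stress.
Stress on syllable 3: ne.mo:.ˈdar.lu.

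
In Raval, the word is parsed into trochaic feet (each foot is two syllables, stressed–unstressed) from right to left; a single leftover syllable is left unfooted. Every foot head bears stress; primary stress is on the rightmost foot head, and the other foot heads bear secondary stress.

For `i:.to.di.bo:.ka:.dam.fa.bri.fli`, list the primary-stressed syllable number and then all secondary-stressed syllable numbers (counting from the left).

Parse right to left into trochaic (ˈσσ) feet: i: (ˈto.di) (ˈbo:.ka:) (ˈdam.fa) (ˈbri.fli). Syllable 1 is left unfooted.
Foot heads (stressed positions): 2, 4, 6, 8.
End Rule Rightmost: primary stress on the rightmost head = syllable 8.
Secondary stress on 2, 4, 6: i:.ˌto.di.ˌbo:.ka:.ˌdam.fa.ˈbri.fli.

primary 8, secondary 2, 4, 6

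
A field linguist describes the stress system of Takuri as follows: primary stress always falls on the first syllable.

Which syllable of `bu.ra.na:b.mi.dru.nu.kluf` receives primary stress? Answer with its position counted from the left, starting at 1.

1

The word has 7 syllables; the first syllable is syllable 1 (bu).
Primary stress: syllable 1 → ˈbu.ra.na:b.mi.dru.nu.kluf.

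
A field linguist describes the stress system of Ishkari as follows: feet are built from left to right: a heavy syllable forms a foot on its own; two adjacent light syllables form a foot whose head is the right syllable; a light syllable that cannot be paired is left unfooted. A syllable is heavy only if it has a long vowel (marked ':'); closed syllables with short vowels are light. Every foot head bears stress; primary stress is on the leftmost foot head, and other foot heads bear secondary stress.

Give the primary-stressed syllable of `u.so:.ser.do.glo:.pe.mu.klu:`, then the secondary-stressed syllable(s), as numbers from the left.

primary 2, secondary 4, 5, 7, 8

Weights: 1 u L, 2 so: H, 3 ser L, 4 do L, 5 glo: H, 6 pe L, 7 mu L, 8 klu: H.
Parse left to right (heavy = foot alone; LL = one foot; stranded L unfooted): u (ˈso:) (ser.ˈdo) (ˈglo:) (pe.ˈmu) (ˈklu:).
Foot heads: 2, 4, 5, 7, 8.
Primary stress on the leftmost head = syllable 2.
Secondary stress on 4, 5, 7, 8: u.ˈso:.ser.ˌdo.ˌglo:.pe.ˌmu.ˌklu:.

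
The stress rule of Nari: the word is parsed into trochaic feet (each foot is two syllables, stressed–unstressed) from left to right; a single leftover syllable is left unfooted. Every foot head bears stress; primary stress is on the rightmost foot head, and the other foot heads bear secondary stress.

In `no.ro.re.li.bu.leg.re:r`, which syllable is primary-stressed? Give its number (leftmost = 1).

Parse left to right into trochaic (ˈσσ) feet: (ˈno.ro) (ˈre.li) (ˈbu.leg) re:r. Syllable 7 is left unfooted.
Foot heads (stressed positions): 1, 3, 5.
End Rule Rightmost: primary stress on the rightmost head = syllable 5.
Primary stress: syllable 5 → no.ro.re.li.ˈbu.leg.re:r.

5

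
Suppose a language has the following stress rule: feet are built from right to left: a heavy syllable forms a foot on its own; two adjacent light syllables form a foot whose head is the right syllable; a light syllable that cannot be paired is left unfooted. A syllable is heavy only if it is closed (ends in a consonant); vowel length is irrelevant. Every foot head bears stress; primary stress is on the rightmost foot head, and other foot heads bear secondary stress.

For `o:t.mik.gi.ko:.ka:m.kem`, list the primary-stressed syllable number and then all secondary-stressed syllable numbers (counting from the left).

primary 6, secondary 1, 2, 4, 5

Weights: 1 o:t H, 2 mik H, 3 gi L, 4 ko: L, 5 ka:m H, 6 kem H.
Parse right to left (heavy = foot alone; LL = one foot; stranded L unfooted): (ˈo:t) (ˈmik) (gi.ˈko:) (ˈka:m) (ˈkem).
Foot heads: 1, 2, 4, 5, 6.
Primary stress on the rightmost head = syllable 6.
Secondary stress on 1, 2, 4, 5: ˌo:t.ˌmik.gi.ˌko:.ˌka:m.ˈkem.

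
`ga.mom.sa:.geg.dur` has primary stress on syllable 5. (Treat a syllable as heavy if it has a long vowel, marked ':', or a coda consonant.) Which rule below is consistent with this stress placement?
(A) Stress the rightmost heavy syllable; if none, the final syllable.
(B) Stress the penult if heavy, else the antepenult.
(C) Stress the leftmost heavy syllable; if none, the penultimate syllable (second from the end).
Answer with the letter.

Rule A → syllable 5 ✓.
Rule B → syllable 4 (observed: 5).
Rule C → syllable 2 (observed: 5).

A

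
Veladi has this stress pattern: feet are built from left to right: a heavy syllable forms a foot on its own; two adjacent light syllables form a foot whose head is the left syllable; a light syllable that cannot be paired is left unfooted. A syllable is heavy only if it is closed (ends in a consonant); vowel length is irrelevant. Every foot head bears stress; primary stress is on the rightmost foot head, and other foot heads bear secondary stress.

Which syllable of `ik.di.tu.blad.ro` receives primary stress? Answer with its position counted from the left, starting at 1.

4

Weights: 1 ik H, 2 di L, 3 tu L, 4 blad H, 5 ro L.
Parse left to right (heavy = foot alone; LL = one foot; stranded L unfooted): (ˈik) (ˈdi.tu) (ˈblad) ro.
Foot heads: 1, 2, 4.
Primary stress on the rightmost head = syllable 4.
Primary stress: syllable 4 → ik.di.tu.ˈblad.ro.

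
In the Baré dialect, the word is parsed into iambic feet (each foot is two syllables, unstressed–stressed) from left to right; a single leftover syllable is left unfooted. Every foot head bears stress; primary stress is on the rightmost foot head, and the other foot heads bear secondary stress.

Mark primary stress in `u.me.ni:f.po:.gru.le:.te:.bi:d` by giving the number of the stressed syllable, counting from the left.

8

Parse left to right into iambic (σˈσ) feet: (u.ˈme) (ni:f.ˈpo:) (gru.ˈle:) (te:.ˈbi:d).
Foot heads (stressed positions): 2, 4, 6, 8.
End Rule Rightmost: primary stress on the rightmost head = syllable 8.
Primary stress: syllable 8 → u.me.ni:f.po:.gru.le:.te:.ˈbi:d.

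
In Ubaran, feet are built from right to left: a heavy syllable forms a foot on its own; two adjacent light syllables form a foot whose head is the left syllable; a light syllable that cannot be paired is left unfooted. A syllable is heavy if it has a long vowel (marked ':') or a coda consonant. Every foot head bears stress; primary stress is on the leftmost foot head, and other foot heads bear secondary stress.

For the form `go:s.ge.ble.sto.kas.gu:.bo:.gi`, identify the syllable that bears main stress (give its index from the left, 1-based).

Weights: 1 go:s H, 2 ge L, 3 ble L, 4 sto L, 5 kas H, 6 gu: H, 7 bo: H, 8 gi L.
Parse right to left (heavy = foot alone; LL = one foot; stranded L unfooted): (ˈgo:s) ge (ˈble.sto) (ˈkas) (ˈgu:) (ˈbo:) gi.
Foot heads: 1, 3, 5, 6, 7.
Primary stress on the leftmost head = syllable 1.
Primary stress: syllable 1 → ˈgo:s.ge.ble.sto.kas.gu:.bo:.gi.

1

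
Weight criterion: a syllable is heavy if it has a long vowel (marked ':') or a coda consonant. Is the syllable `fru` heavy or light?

light

`fru`: short vowel, open (no coda). Short vowel, open → light.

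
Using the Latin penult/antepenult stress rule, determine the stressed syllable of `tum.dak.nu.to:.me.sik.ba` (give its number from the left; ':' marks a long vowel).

Classical Latin: stress the penult if heavy (long vowel or closed), else the antepenult.
Weights: 5 me L, 6 sik H, 7 ba L.
The penult (syllable 6, sik) is heavy, so it takes stress.
Stress on syllable 6: tum.dak.nu.to:.me.ˈsik.ba.

6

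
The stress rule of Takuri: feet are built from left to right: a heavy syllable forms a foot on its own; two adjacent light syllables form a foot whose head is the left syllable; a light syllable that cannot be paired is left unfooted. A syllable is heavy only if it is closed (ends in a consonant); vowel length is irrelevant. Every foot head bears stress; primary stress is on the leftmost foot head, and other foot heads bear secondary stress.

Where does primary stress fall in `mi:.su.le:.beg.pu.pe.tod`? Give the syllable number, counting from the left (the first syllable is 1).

1

Weights: 1 mi: L, 2 su L, 3 le: L, 4 beg H, 5 pu L, 6 pe L, 7 tod H.
Parse left to right (heavy = foot alone; LL = one foot; stranded L unfooted): (ˈmi:.su) le: (ˈbeg) (ˈpu.pe) (ˈtod).
Foot heads: 1, 4, 5, 7.
Primary stress on the leftmost head = syllable 1.
Primary stress: syllable 1 → ˈmi:.su.le:.beg.pu.pe.tod.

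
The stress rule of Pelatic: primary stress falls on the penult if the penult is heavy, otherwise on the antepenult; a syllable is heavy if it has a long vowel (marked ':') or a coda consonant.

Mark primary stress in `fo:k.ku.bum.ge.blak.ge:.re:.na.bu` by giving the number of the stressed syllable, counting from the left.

Weights: 7 re: H, 8 na L, 9 bu L.
The penult (syllable 8, na) is light, so stress falls on the antepenult (syllable 7, re:).
Primary stress: syllable 7 → fo:k.ku.bum.ge.blak.ge:.ˈre:.na.bu.

7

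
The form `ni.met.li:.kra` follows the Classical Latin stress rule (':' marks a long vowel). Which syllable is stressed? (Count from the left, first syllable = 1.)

3

Classical Latin: stress the penult if heavy (long vowel or closed), else the antepenult.
Weights: 2 met H, 3 li: H, 4 kra L.
The penult (syllable 3, li:) is heavy, so it takes stress.
Stress on syllable 3: ni.met.ˈli:.kra.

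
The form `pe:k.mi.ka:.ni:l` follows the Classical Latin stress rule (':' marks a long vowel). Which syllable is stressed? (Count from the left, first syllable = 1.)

Classical Latin: stress the penult if heavy (long vowel or closed), else the antepenult.
Weights: 2 mi L, 3 ka: H, 4 ni:l H.
The penult (syllable 3, ka:) is heavy, so it takes stress.
Stress on syllable 3: pe:k.mi.ˈka:.ni:l.

3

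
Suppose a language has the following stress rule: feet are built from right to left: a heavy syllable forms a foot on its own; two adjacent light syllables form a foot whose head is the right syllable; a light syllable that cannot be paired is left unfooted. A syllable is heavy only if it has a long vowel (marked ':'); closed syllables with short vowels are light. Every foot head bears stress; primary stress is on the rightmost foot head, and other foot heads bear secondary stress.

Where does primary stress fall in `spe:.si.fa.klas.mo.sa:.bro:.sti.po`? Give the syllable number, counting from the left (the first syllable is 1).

9

Weights: 1 spe: H, 2 si L, 3 fa L, 4 klas L, 5 mo L, 6 sa: H, 7 bro: H, 8 sti L, 9 po L.
Parse right to left (heavy = foot alone; LL = one foot; stranded L unfooted): (ˈspe:) (si.ˈfa) (klas.ˈmo) (ˈsa:) (ˈbro:) (sti.ˈpo).
Foot heads: 1, 3, 5, 6, 7, 9.
Primary stress on the rightmost head = syllable 9.
Primary stress: syllable 9 → spe:.si.fa.klas.mo.sa:.bro:.sti.ˈpo.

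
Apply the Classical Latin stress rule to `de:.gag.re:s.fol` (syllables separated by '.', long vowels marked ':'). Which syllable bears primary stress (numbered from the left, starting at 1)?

3

Classical Latin: stress the penult if heavy (long vowel or closed), else the antepenult.
Weights: 2 gag H, 3 re:s H, 4 fol H.
The penult (syllable 3, re:s) is heavy, so it takes stress.
Stress on syllable 3: de:.gag.ˈre:s.fol.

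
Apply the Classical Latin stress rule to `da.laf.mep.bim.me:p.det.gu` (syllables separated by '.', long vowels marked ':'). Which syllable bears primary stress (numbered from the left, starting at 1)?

6

Classical Latin: stress the penult if heavy (long vowel or closed), else the antepenult.
Weights: 5 me:p H, 6 det H, 7 gu L.
The penult (syllable 6, det) is heavy, so it takes stress.
Stress on syllable 6: da.laf.mep.bim.me:p.ˈdet.gu.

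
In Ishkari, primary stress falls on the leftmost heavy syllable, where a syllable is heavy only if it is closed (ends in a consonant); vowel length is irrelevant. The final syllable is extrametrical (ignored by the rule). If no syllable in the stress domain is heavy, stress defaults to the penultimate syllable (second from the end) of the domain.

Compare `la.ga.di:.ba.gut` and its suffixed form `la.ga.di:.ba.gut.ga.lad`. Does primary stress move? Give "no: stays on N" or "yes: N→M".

yes: 3→5

Base `la.ga.di:.ba.gut` (5 syllables):
  The final syllable (5, gut) is extrametrical; the stress domain is syllables 1–4.
  Weights: 1 la L, 2 ga L, 3 di: L, 4 ba L.
  No heavy syllable in the domain; default to the penultimate syllable (second from the end) of the domain = syllable 3.
  → primary stress on syllable 3.
Suffixed `la.ga.di:.ba.gut.ga.lad` (7 syllables):
  The final syllable (7, lad) is extrametrical; the stress domain is syllables 1–6.
  Weights: 1 la L, 2 ga L, 3 di: L, 4 ba L, 5 gut H, 6 ga L.
  Heavy syllables in the domain: 5. The leftmost is syllable 5 (gut).
  → primary stress on syllable 5.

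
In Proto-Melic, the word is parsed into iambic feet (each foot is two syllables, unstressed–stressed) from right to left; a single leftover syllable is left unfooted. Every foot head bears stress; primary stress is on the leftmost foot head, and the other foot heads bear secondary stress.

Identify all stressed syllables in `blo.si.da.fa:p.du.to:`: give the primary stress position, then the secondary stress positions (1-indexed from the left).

primary 2, secondary 4, 6

Parse right to left into iambic (σˈσ) feet: (blo.ˈsi) (da.ˈfa:p) (du.ˈto:).
Foot heads (stressed positions): 2, 4, 6.
End Rule Leftmost: primary stress on the leftmost head = syllable 2.
Secondary stress on 4, 6: blo.ˈsi.da.ˌfa:p.du.ˌto:.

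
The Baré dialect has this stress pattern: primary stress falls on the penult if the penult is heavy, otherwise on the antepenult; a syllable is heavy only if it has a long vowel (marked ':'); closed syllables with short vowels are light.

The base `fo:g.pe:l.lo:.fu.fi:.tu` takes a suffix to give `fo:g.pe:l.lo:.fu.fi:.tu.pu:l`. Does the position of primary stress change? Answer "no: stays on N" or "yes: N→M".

Base `fo:g.pe:l.lo:.fu.fi:.tu` (6 syllables):
  Weights: 4 fu L, 5 fi: H, 6 tu L.
  The penult (syllable 5, fi:) is heavy, so it takes stress.
  → primary stress on syllable 5.
Suffixed `fo:g.pe:l.lo:.fu.fi:.tu.pu:l` (7 syllables):
  Weights: 5 fi: H, 6 tu L, 7 pu:l H.
  The penult (syllable 6, tu) is light, so stress falls on the antepenult (syllable 5, fi:).
  → primary stress on syllable 5.

no: stays on 5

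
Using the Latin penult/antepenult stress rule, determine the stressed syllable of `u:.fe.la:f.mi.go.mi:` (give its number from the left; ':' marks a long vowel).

Classical Latin: stress the penult if heavy (long vowel or closed), else the antepenult.
Weights: 4 mi L, 5 go L, 6 mi: H.
The penult (syllable 5, go) is light, so stress falls on the antepenult (syllable 4, mi).
Stress on syllable 4: u:.fe.la:f.ˈmi.go.mi:.

4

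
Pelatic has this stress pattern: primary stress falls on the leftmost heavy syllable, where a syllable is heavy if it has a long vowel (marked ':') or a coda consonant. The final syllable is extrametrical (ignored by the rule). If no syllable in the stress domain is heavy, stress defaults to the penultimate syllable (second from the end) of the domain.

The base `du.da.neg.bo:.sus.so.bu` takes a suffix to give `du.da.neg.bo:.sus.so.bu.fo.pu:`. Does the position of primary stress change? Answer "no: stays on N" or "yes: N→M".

no: stays on 3

Base `du.da.neg.bo:.sus.so.bu` (7 syllables):
  The final syllable (7, bu) is extrametrical; the stress domain is syllables 1–6.
  Weights: 1 du L, 2 da L, 3 neg H, 4 bo: H, 5 sus H, 6 so L.
  Heavy syllables in the domain: 3, 4, 5. The leftmost is syllable 3 (neg).
  → primary stress on syllable 3.
Suffixed `du.da.neg.bo:.sus.so.bu.fo.pu:` (9 syllables):
  The final syllable (9, pu:) is extrametrical; the stress domain is syllables 1–8.
  Weights: 1 du L, 2 da L, 3 neg H, 4 bo: H, 5 sus H, 6 so L, 7 bu L, 8 fo L.
  Heavy syllables in the domain: 3, 4, 5. The leftmost is syllable 3 (neg).
  → primary stress on syllable 3.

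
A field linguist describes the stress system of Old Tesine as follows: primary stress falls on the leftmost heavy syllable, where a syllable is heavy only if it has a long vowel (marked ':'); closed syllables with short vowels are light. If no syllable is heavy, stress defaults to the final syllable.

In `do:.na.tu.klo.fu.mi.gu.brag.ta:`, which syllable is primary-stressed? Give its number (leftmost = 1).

1

Weights: 1 do: H, 2 na L, 3 tu L, 4 klo L, 5 fu L, 6 mi L, 7 gu L, 8 brag L, 9 ta: H.
Heavy syllables in the domain: 1, 9. The leftmost is syllable 1 (do:).
Primary stress: syllable 1 → ˈdo:.na.tu.klo.fu.mi.gu.brag.ta:.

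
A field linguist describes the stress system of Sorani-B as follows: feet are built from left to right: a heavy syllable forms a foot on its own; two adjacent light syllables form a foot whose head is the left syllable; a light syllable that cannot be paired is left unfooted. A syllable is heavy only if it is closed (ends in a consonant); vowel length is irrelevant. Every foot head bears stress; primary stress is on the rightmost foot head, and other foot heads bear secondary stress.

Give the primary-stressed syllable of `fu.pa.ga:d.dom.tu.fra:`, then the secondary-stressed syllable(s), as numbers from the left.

Weights: 1 fu L, 2 pa L, 3 ga:d H, 4 dom H, 5 tu L, 6 fra: L.
Parse left to right (heavy = foot alone; LL = one foot; stranded L unfooted): (ˈfu.pa) (ˈga:d) (ˈdom) (ˈtu.fra:).
Foot heads: 1, 3, 4, 5.
Primary stress on the rightmost head = syllable 5.
Secondary stress on 1, 3, 4: ˌfu.pa.ˌga:d.ˌdom.ˈtu.fra:.

primary 5, secondary 1, 3, 4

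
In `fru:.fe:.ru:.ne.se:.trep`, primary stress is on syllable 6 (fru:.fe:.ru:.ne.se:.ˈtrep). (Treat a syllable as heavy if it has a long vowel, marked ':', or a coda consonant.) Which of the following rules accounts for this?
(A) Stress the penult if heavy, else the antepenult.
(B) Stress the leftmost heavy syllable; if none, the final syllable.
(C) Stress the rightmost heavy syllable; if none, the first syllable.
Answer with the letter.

Rule A → syllable 5 (observed: 6).
Rule B → syllable 1 (observed: 6).
Rule C → syllable 6 ✓.

C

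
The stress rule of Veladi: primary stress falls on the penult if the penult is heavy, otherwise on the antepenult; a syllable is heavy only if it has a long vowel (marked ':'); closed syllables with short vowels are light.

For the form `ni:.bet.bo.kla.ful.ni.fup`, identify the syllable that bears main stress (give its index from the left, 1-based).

Weights: 5 ful L, 6 ni L, 7 fup L.
The penult (syllable 6, ni) is light, so stress falls on the antepenult (syllable 5, ful).
Primary stress: syllable 5 → ni:.bet.bo.kla.ˈful.ni.fup.

5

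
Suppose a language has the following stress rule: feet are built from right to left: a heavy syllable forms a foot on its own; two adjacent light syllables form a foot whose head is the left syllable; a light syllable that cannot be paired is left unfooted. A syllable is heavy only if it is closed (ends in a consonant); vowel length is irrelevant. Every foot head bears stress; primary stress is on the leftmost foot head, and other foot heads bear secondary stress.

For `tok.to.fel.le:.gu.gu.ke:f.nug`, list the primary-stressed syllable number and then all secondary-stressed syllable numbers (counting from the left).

primary 1, secondary 3, 5, 7, 8

Weights: 1 tok H, 2 to L, 3 fel H, 4 le: L, 5 gu L, 6 gu L, 7 ke:f H, 8 nug H.
Parse right to left (heavy = foot alone; LL = one foot; stranded L unfooted): (ˈtok) to (ˈfel) le: (ˈgu.gu) (ˈke:f) (ˈnug).
Foot heads: 1, 3, 5, 7, 8.
Primary stress on the leftmost head = syllable 1.
Secondary stress on 3, 5, 7, 8: ˈtok.to.ˌfel.le:.ˌgu.gu.ˌke:f.ˌnug.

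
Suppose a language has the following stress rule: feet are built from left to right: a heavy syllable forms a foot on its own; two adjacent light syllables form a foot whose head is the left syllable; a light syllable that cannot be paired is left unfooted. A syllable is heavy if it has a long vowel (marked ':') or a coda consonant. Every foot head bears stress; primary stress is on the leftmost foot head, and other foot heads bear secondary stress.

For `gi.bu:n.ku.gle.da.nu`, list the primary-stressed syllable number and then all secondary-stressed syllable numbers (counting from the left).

Weights: 1 gi L, 2 bu:n H, 3 ku L, 4 gle L, 5 da L, 6 nu L.
Parse left to right (heavy = foot alone; LL = one foot; stranded L unfooted): gi (ˈbu:n) (ˈku.gle) (ˈda.nu).
Foot heads: 2, 3, 5.
Primary stress on the leftmost head = syllable 2.
Secondary stress on 3, 5: gi.ˈbu:n.ˌku.gle.ˌda.nu.

primary 2, secondary 3, 5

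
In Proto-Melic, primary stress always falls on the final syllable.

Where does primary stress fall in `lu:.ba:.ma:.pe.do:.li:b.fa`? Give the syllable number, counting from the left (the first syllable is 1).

The word has 7 syllables; the final syllable is syllable 7 (fa).
Primary stress: syllable 7 → lu:.ba:.ma:.pe.do:.li:b.ˈfa.

7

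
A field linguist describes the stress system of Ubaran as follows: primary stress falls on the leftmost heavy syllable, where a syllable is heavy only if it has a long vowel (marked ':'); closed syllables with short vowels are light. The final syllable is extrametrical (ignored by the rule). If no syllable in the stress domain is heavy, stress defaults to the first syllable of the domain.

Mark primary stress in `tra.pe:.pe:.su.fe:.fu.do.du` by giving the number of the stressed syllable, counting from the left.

The final syllable (8, du) is extrametrical; the stress domain is syllables 1–7.
Weights: 1 tra L, 2 pe: H, 3 pe: H, 4 su L, 5 fe: H, 6 fu L, 7 do L.
Heavy syllables in the domain: 2, 3, 5. The leftmost is syllable 2 (pe:).
Primary stress: syllable 2 → tra.ˈpe:.pe:.su.fe:.fu.do.du.

2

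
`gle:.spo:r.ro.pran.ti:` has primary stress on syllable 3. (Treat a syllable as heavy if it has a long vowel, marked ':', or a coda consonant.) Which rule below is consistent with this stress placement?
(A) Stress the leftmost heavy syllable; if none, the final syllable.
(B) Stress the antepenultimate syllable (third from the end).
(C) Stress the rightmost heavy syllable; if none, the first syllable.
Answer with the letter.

B

Rule A → syllable 1 (observed: 3).
Rule B → syllable 3 ✓.
Rule C → syllable 5 (observed: 3).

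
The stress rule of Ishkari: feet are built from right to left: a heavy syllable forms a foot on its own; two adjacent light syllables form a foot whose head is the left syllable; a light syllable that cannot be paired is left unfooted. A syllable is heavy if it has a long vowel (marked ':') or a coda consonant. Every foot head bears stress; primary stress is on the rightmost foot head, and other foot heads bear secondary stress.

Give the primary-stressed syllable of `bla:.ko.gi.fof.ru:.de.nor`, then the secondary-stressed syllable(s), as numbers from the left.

Weights: 1 bla: H, 2 ko L, 3 gi L, 4 fof H, 5 ru: H, 6 de L, 7 nor H.
Parse right to left (heavy = foot alone; LL = one foot; stranded L unfooted): (ˈbla:) (ˈko.gi) (ˈfof) (ˈru:) de (ˈnor).
Foot heads: 1, 2, 4, 5, 7.
Primary stress on the rightmost head = syllable 7.
Secondary stress on 1, 2, 4, 5: ˌbla:.ˌko.gi.ˌfof.ˌru:.de.ˈnor.

primary 7, secondary 1, 2, 4, 5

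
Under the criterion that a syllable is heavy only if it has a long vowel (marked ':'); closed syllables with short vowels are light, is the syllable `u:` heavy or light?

heavy

`u:`: long vowel, open (no coda). Long vowel → heavy.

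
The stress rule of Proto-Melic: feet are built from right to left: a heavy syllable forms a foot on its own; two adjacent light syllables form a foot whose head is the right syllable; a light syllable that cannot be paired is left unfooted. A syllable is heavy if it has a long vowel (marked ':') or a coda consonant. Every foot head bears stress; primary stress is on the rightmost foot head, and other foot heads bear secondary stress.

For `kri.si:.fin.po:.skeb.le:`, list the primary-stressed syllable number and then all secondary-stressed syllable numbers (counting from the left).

Weights: 1 kri L, 2 si: H, 3 fin H, 4 po: H, 5 skeb H, 6 le: H.
Parse right to left (heavy = foot alone; LL = one foot; stranded L unfooted): kri (ˈsi:) (ˈfin) (ˈpo:) (ˈskeb) (ˈle:).
Foot heads: 2, 3, 4, 5, 6.
Primary stress on the rightmost head = syllable 6.
Secondary stress on 2, 3, 4, 5: kri.ˌsi:.ˌfin.ˌpo:.ˌskeb.ˈle:.

primary 6, secondary 2, 3, 4, 5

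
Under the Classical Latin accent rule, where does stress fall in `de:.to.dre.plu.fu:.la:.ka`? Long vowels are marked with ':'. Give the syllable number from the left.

Classical Latin: stress the penult if heavy (long vowel or closed), else the antepenult.
Weights: 5 fu: H, 6 la: H, 7 ka L.
The penult (syllable 6, la:) is heavy, so it takes stress.
Stress on syllable 6: de:.to.dre.plu.fu:.ˈla:.ka.

6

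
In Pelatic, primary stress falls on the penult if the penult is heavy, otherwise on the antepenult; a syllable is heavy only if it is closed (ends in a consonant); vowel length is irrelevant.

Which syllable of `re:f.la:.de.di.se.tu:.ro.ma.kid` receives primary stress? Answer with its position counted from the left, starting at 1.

7

Weights: 7 ro L, 8 ma L, 9 kid H.
The penult (syllable 8, ma) is light, so stress falls on the antepenult (syllable 7, ro).
Primary stress: syllable 7 → re:f.la:.de.di.se.tu:.ˈro.ma.kid.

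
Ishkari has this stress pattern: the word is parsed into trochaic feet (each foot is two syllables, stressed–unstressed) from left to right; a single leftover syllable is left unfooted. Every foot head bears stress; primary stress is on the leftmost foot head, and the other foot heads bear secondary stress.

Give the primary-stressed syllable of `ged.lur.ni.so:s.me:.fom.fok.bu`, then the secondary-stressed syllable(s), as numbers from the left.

Parse left to right into trochaic (ˈσσ) feet: (ˈged.lur) (ˈni.so:s) (ˈme:.fom) (ˈfok.bu).
Foot heads (stressed positions): 1, 3, 5, 7.
End Rule Leftmost: primary stress on the leftmost head = syllable 1.
Secondary stress on 3, 5, 7: ˈged.lur.ˌni.so:s.ˌme:.fom.ˌfok.bu.

primary 1, secondary 3, 5, 7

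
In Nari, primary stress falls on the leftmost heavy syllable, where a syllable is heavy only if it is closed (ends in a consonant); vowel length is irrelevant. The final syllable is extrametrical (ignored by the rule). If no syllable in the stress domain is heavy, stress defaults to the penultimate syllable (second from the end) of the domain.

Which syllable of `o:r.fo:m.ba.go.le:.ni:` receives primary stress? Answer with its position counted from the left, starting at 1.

1

The final syllable (6, ni:) is extrametrical; the stress domain is syllables 1–5.
Weights: 1 o:r H, 2 fo:m H, 3 ba L, 4 go L, 5 le: L.
Heavy syllables in the domain: 1, 2. The leftmost is syllable 1 (o:r).
Primary stress: syllable 1 → ˈo:r.fo:m.ba.go.le:.ni:.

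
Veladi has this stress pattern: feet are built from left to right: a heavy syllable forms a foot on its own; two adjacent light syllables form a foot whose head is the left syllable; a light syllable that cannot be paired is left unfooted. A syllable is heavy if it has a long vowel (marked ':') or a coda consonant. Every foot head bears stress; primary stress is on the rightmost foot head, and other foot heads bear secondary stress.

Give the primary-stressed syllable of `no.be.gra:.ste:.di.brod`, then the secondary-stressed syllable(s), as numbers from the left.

Weights: 1 no L, 2 be L, 3 gra: H, 4 ste: H, 5 di L, 6 brod H.
Parse left to right (heavy = foot alone; LL = one foot; stranded L unfooted): (ˈno.be) (ˈgra:) (ˈste:) di (ˈbrod).
Foot heads: 1, 3, 4, 6.
Primary stress on the rightmost head = syllable 6.
Secondary stress on 1, 3, 4: ˌno.be.ˌgra:.ˌste:.di.ˈbrod.

primary 6, secondary 1, 3, 4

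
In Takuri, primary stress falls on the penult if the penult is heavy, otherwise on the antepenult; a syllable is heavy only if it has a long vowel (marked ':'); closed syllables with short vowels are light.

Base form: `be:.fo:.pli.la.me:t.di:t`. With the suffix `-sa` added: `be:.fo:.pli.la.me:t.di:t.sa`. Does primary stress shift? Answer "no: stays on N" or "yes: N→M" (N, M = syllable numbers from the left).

yes: 5→6

Base `be:.fo:.pli.la.me:t.di:t` (6 syllables):
  Weights: 4 la L, 5 me:t H, 6 di:t H.
  The penult (syllable 5, me:t) is heavy, so it takes stress.
  → primary stress on syllable 5.
Suffixed `be:.fo:.pli.la.me:t.di:t.sa` (7 syllables):
  Weights: 5 me:t H, 6 di:t H, 7 sa L.
  The penult (syllable 6, di:t) is heavy, so it takes stress.
  → primary stress on syllable 6.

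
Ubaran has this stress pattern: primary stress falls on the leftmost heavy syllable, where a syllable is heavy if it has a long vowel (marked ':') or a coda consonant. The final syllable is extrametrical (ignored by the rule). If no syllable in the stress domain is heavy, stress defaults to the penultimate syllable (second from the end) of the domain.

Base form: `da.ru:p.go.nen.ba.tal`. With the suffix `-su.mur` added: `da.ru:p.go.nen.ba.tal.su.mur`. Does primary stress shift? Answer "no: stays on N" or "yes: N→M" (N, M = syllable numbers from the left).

Base `da.ru:p.go.nen.ba.tal` (6 syllables):
  The final syllable (6, tal) is extrametrical; the stress domain is syllables 1–5.
  Weights: 1 da L, 2 ru:p H, 3 go L, 4 nen H, 5 ba L.
  Heavy syllables in the domain: 2, 4. The leftmost is syllable 2 (ru:p).
  → primary stress on syllable 2.
Suffixed `da.ru:p.go.nen.ba.tal.su.mur` (8 syllables):
  The final syllable (8, mur) is extrametrical; the stress domain is syllables 1–7.
  Weights: 1 da L, 2 ru:p H, 3 go L, 4 nen H, 5 ba L, 6 tal H, 7 su L.
  Heavy syllables in the domain: 2, 4, 6. The leftmost is syllable 2 (ru:p).
  → primary stress on syllable 2.

no: stays on 2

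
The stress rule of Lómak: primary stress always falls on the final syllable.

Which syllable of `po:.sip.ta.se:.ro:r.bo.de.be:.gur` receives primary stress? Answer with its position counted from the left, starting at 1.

The word has 9 syllables; the final syllable is syllable 9 (gur).
Primary stress: syllable 9 → po:.sip.ta.se:.ro:r.bo.de.be:.ˈgur.

9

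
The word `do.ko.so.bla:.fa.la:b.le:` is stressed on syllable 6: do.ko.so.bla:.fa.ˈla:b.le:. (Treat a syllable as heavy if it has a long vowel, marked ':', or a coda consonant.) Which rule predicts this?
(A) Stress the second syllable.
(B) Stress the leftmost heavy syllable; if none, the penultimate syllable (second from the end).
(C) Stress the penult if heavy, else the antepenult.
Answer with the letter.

C

Rule A → syllable 2 (observed: 6).
Rule B → syllable 4 (observed: 6).
Rule C → syllable 6 ✓.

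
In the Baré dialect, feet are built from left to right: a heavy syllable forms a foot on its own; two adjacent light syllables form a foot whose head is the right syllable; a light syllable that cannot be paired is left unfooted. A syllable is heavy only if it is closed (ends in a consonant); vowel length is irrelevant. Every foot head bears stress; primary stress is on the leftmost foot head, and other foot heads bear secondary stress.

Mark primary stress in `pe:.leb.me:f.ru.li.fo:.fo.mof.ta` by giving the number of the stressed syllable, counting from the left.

Weights: 1 pe: L, 2 leb H, 3 me:f H, 4 ru L, 5 li L, 6 fo: L, 7 fo L, 8 mof H, 9 ta L.
Parse left to right (heavy = foot alone; LL = one foot; stranded L unfooted): pe: (ˈleb) (ˈme:f) (ru.ˈli) (fo:.ˈfo) (ˈmof) ta.
Foot heads: 2, 3, 5, 7, 8.
Primary stress on the leftmost head = syllable 2.
Primary stress: syllable 2 → pe:.ˈleb.me:f.ru.li.fo:.fo.mof.ta.

2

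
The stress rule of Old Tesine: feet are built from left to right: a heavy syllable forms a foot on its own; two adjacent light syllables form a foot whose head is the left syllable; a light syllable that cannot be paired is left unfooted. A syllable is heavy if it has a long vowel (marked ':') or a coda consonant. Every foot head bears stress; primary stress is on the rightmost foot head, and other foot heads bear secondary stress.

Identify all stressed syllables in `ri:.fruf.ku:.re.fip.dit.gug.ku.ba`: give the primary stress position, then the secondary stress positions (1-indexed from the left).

primary 8, secondary 1, 2, 3, 5, 6, 7

Weights: 1 ri: H, 2 fruf H, 3 ku: H, 4 re L, 5 fip H, 6 dit H, 7 gug H, 8 ku L, 9 ba L.
Parse left to right (heavy = foot alone; LL = one foot; stranded L unfooted): (ˈri:) (ˈfruf) (ˈku:) re (ˈfip) (ˈdit) (ˈgug) (ˈku.ba).
Foot heads: 1, 2, 3, 5, 6, 7, 8.
Primary stress on the rightmost head = syllable 8.
Secondary stress on 1, 2, 3, 5, 6, 7: ˌri:.ˌfruf.ˌku:.re.ˌfip.ˌdit.ˌgug.ˈku.ba.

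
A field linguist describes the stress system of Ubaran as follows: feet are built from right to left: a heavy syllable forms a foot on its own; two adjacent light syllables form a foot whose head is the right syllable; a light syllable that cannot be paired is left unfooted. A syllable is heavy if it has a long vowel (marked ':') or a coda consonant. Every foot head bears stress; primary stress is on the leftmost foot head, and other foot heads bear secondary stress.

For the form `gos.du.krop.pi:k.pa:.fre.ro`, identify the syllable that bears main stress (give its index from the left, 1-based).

1

Weights: 1 gos H, 2 du L, 3 krop H, 4 pi:k H, 5 pa: H, 6 fre L, 7 ro L.
Parse right to left (heavy = foot alone; LL = one foot; stranded L unfooted): (ˈgos) du (ˈkrop) (ˈpi:k) (ˈpa:) (fre.ˈro).
Foot heads: 1, 3, 4, 5, 7.
Primary stress on the leftmost head = syllable 1.
Primary stress: syllable 1 → ˈgos.du.krop.pi:k.pa:.fre.ro.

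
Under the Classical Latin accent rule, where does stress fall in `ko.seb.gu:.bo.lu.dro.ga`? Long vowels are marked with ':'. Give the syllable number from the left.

5

Classical Latin: stress the penult if heavy (long vowel or closed), else the antepenult.
Weights: 5 lu L, 6 dro L, 7 ga L.
The penult (syllable 6, dro) is light, so stress falls on the antepenult (syllable 5, lu).
Stress on syllable 5: ko.seb.gu:.bo.ˈlu.dro.ga.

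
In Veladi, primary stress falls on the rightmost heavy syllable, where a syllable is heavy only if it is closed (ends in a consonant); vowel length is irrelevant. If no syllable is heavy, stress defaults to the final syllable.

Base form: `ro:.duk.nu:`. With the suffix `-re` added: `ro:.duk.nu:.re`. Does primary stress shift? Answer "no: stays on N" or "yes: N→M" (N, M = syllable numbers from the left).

no: stays on 2

Base `ro:.duk.nu:` (3 syllables):
  Weights: 1 ro: L, 2 duk H, 3 nu: L.
  Heavy syllables in the domain: 2. The rightmost is syllable 2 (duk).
  → primary stress on syllable 2.
Suffixed `ro:.duk.nu:.re` (4 syllables):
  Weights: 1 ro: L, 2 duk H, 3 nu: L, 4 re L.
  Heavy syllables in the domain: 2. The rightmost is syllable 2 (duk).
  → primary stress on syllable 2.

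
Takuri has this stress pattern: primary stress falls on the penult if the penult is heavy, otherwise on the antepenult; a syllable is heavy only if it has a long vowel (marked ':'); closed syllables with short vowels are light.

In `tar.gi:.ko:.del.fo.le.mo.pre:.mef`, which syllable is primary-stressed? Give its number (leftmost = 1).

8

Weights: 7 mo L, 8 pre: H, 9 mef L.
The penult (syllable 8, pre:) is heavy, so it takes stress.
Primary stress: syllable 8 → tar.gi:.ko:.del.fo.le.mo.ˈpre:.mef.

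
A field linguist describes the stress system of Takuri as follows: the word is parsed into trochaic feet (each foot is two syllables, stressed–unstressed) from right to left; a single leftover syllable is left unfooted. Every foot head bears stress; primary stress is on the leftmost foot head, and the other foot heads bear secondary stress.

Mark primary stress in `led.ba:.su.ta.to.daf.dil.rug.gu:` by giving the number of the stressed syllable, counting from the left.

Parse right to left into trochaic (ˈσσ) feet: led (ˈba:.su) (ˈta.to) (ˈdaf.dil) (ˈrug.gu:). Syllable 1 is left unfooted.
Foot heads (stressed positions): 2, 4, 6, 8.
End Rule Leftmost: primary stress on the leftmost head = syllable 2.
Primary stress: syllable 2 → led.ˈba:.su.ta.to.daf.dil.rug.gu:.

2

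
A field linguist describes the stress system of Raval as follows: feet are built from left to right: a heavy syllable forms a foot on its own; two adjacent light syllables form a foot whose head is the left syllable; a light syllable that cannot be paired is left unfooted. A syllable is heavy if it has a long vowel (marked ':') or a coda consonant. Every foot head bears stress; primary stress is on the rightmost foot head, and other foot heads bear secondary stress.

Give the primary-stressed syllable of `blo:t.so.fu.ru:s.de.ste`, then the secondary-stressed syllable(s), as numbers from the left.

Weights: 1 blo:t H, 2 so L, 3 fu L, 4 ru:s H, 5 de L, 6 ste L.
Parse left to right (heavy = foot alone; LL = one foot; stranded L unfooted): (ˈblo:t) (ˈso.fu) (ˈru:s) (ˈde.ste).
Foot heads: 1, 2, 4, 5.
Primary stress on the rightmost head = syllable 5.
Secondary stress on 1, 2, 4: ˌblo:t.ˌso.fu.ˌru:s.ˈde.ste.

primary 5, secondary 1, 2, 4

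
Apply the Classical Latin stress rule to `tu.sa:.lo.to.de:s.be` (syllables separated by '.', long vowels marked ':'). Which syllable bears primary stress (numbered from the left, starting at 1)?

5

Classical Latin: stress the penult if heavy (long vowel or closed), else the antepenult.
Weights: 4 to L, 5 de:s H, 6 be L.
The penult (syllable 5, de:s) is heavy, so it takes stress.
Stress on syllable 5: tu.sa:.lo.to.ˈde:s.be.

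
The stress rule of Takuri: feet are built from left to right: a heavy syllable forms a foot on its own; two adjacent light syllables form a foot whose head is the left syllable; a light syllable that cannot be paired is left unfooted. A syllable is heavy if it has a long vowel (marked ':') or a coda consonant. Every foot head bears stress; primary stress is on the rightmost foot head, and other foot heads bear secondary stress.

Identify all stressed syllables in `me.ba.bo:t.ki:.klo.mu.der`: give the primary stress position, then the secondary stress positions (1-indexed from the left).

primary 7, secondary 1, 3, 4, 5

Weights: 1 me L, 2 ba L, 3 bo:t H, 4 ki: H, 5 klo L, 6 mu L, 7 der H.
Parse left to right (heavy = foot alone; LL = one foot; stranded L unfooted): (ˈme.ba) (ˈbo:t) (ˈki:) (ˈklo.mu) (ˈder).
Foot heads: 1, 3, 4, 5, 7.
Primary stress on the rightmost head = syllable 7.
Secondary stress on 1, 3, 4, 5: ˌme.ba.ˌbo:t.ˌki:.ˌklo.mu.ˈder.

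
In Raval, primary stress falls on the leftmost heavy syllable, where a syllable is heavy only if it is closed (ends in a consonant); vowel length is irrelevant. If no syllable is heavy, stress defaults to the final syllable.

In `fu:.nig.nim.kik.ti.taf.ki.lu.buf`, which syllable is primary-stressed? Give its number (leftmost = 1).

2

Weights: 1 fu: L, 2 nig H, 3 nim H, 4 kik H, 5 ti L, 6 taf H, 7 ki L, 8 lu L, 9 buf H.
Heavy syllables in the domain: 2, 3, 4, 6, 9. The leftmost is syllable 2 (nig).
Primary stress: syllable 2 → fu:.ˈnig.nim.kik.ti.taf.ki.lu.buf.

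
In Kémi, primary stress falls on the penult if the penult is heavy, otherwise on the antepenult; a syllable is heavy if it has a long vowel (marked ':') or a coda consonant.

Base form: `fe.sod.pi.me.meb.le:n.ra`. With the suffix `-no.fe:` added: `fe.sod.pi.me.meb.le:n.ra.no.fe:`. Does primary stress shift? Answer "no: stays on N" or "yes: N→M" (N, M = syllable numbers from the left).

yes: 6→7

Base `fe.sod.pi.me.meb.le:n.ra` (7 syllables):
  Weights: 5 meb H, 6 le:n H, 7 ra L.
  The penult (syllable 6, le:n) is heavy, so it takes stress.
  → primary stress on syllable 6.
Suffixed `fe.sod.pi.me.meb.le:n.ra.no.fe:` (9 syllables):
  Weights: 7 ra L, 8 no L, 9 fe: H.
  The penult (syllable 8, no) is light, so stress falls on the antepenult (syllable 7, ra).
  → primary stress on syllable 7.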